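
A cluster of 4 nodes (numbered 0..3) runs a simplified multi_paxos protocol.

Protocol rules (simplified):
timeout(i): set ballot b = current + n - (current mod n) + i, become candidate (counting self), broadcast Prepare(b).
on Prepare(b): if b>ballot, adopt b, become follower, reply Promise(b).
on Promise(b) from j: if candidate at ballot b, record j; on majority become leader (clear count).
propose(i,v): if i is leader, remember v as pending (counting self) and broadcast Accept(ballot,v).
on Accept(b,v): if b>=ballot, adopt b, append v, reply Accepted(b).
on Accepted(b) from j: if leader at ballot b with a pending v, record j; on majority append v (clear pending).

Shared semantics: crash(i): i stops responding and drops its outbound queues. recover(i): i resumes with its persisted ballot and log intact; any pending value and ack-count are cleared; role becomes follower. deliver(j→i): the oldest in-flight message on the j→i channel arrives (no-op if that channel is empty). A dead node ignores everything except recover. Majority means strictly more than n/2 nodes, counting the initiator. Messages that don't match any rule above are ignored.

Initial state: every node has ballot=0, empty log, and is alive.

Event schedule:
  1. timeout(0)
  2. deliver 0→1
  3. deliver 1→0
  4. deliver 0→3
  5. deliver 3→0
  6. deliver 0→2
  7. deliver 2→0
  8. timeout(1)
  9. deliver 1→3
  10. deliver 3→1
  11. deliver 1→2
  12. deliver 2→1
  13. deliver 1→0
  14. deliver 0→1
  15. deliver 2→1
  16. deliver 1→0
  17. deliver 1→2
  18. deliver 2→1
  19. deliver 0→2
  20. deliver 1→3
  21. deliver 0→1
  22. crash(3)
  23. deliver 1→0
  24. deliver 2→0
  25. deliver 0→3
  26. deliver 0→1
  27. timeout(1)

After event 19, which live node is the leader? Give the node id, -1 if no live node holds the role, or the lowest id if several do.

[1] timeout(0) → N0(cand b4 [-])
[2] deliver 0→1 → N1(foll b4 [-])
[3] deliver 1→0 → ∅
[4] deliver 0→3 → N3(foll b4 [-])
[5] deliver 3→0 → N0(lead b4 [-])
[6] deliver 0→2 → N2(foll b4 [-])
[7] deliver 2→0 → ∅
[8] timeout(1) → N1(cand b9 [-])
[9] deliver 1→3 → N3(foll b9 [-])
[10] deliver 3→1 → ∅
[11] deliver 1→2 → N2(foll b9 [-])
[12] deliver 2→1 → N1(lead b9 [-])
[13] deliver 1→0 → N0(foll b9 [-])
[14] deliver 0→1 → ∅
[15] deliver 2→1 → ∅
[16] deliver 1→0 → ∅
[17] deliver 1→2 → ∅
[18] deliver 2→1 → ∅
[19] deliver 0→2 → ∅

1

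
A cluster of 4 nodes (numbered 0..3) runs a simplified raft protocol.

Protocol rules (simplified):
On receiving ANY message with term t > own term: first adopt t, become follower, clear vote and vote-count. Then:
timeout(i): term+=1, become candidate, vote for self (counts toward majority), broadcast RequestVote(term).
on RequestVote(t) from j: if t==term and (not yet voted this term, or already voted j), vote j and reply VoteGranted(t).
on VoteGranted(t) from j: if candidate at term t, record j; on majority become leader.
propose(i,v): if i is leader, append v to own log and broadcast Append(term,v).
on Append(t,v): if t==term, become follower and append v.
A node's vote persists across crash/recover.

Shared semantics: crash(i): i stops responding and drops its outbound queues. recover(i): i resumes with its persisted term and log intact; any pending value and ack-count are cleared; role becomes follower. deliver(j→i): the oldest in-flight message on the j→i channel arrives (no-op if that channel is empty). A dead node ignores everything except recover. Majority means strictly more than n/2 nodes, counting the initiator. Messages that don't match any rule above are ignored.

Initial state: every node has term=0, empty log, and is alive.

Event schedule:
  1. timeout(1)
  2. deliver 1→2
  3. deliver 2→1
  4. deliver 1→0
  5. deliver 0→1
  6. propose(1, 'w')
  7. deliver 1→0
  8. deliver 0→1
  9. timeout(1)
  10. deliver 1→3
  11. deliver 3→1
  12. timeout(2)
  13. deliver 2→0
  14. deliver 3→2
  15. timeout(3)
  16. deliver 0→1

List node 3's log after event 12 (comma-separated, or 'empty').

after 1 — timeout(1): n1:cand/t1/[-]
after 2 — deliver 1→2: n2:foll/t1/[-]
after 3 — deliver 2→1: ·
after 4 — deliver 1→0: n0:foll/t1/[-]
after 5 — deliver 0→1: n1:lead/t1/[-]
after 6 — propose(1,'w'): n1:lead/t1/[w]
after 7 — deliver 1→0: n0:foll/t1/[w]
after 8 — deliver 0→1: ·
after 9 — timeout(1): n1:cand/t2/[w]
after 10 — deliver 1→3: n3:foll/t1/[-]
after 11 — deliver 3→1: ·
after 12 — timeout(2): n2:cand/t2/[-]

empty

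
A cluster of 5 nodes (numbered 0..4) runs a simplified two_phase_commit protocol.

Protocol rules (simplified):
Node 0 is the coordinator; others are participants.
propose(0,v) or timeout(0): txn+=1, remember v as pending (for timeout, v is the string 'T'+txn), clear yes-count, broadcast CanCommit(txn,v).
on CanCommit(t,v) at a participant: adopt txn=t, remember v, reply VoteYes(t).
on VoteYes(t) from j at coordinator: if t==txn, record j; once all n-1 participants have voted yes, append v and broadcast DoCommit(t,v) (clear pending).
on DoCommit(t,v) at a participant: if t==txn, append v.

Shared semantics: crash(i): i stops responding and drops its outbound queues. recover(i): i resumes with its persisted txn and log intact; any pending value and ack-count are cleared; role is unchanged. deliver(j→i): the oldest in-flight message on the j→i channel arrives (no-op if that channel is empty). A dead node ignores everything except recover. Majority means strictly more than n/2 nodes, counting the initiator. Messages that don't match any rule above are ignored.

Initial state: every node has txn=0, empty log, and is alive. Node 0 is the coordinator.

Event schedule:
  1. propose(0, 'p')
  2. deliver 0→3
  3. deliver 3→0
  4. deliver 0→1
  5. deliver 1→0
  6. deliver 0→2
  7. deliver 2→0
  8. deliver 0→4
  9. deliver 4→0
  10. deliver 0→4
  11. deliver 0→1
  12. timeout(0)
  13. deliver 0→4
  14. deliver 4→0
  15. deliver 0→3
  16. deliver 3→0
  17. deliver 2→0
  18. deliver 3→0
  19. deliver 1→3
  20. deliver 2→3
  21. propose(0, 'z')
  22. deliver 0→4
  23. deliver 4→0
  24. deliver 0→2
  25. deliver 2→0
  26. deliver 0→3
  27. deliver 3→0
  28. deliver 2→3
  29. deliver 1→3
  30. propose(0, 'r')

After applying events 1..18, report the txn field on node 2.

1. propose(0,'p'):  <0:coor t1 ->
2. deliver 0→3:  <3:part t1 ->
3. deliver 3→0:  nop
4. deliver 0→1:  <1:part t1 ->
5. deliver 1→0:  nop
6. deliver 0→2:  <2:part t1 ->
7. deliver 2→0:  nop
8. deliver 0→4:  <4:part t1 ->
9. deliver 4→0:  <0:coor t1 p>
10. deliver 0→4:  <4:part t1 p>
11. deliver 0→1:  <1:part t1 p>
12. timeout(0):  <0:coor t2 p>
13. deliver 0→4:  <4:part t2 p>
14. deliver 4→0:  nop
15. deliver 0→3:  <3:part t1 p>
16. deliver 3→0:  nop
17. deliver 2→0:  nop
18. deliver 3→0:  nop

1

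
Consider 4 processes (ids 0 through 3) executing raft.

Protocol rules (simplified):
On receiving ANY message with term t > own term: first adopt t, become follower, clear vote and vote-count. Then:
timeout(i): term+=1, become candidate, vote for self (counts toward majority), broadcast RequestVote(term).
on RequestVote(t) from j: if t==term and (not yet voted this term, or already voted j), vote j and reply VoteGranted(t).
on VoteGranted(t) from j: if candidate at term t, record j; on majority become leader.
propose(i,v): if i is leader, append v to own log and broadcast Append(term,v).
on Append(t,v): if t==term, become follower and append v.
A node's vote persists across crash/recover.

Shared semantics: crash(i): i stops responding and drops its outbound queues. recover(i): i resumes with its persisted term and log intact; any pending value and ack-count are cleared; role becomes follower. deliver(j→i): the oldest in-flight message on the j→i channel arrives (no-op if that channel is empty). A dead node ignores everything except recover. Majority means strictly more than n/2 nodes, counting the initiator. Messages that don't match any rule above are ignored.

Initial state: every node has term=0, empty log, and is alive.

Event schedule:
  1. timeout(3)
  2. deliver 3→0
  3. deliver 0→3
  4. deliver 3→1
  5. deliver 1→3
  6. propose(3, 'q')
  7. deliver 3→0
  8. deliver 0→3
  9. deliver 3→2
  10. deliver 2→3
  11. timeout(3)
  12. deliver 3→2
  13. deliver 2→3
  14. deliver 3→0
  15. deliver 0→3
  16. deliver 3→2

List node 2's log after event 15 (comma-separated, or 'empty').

[1] timeout(3) → N3(cand t1 [-])
[2] deliver 3→0 → N0(foll t1 [-])
[3] deliver 0→3 → ∅
[4] deliver 3→1 → N1(foll t1 [-])
[5] deliver 1→3 → N3(lead t1 [-])
[6] propose(3,'q') → N3(lead t1 [q])
[7] deliver 3→0 → N0(foll t1 [q])
[8] deliver 0→3 → ∅
[9] deliver 3→2 → N2(foll t1 [-])
[10] deliver 2→3 → ∅
[11] timeout(3) → N3(cand t2 [q])
[12] deliver 3→2 → N2(foll t1 [q])
[13] deliver 2→3 → ∅
[14] deliver 3→0 → N0(foll t2 [q])
[15] deliver 0→3 → ∅

q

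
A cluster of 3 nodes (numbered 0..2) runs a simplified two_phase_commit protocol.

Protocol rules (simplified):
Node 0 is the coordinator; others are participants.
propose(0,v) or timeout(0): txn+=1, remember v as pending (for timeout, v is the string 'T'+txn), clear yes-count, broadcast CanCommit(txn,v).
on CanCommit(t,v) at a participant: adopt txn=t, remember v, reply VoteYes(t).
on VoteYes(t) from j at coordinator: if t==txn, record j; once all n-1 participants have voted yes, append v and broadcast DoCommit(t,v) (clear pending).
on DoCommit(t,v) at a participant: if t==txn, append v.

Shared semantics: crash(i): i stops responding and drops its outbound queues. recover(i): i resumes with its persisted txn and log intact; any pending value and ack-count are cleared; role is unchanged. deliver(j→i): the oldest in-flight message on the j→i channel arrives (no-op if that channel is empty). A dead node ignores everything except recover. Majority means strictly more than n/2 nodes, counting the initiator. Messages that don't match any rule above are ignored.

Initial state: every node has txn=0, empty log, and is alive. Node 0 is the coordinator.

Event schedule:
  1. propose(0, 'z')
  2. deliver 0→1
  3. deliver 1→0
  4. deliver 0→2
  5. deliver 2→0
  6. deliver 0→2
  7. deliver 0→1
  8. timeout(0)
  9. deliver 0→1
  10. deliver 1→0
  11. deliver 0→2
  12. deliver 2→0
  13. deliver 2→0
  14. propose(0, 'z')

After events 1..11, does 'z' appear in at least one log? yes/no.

step 1 propose(0,'z'): 0={coor,t=1,log=-}
step 2 deliver 0→1: 1={part,t=1,log=-}
step 3 deliver 1→0: —
step 4 deliver 0→2: 2={part,t=1,log=-}
step 5 deliver 2→0: 0={coor,t=1,log=z}
step 6 deliver 0→2: 2={part,t=1,log=z}
step 7 deliver 0→1: 1={part,t=1,log=z}
step 8 timeout(0): 0={coor,t=2,log=z}
step 9 deliver 0→1: 1={part,t=2,log=z}
step 10 deliver 1→0: —
step 11 deliver 0→2: 2={part,t=2,log=z}

yes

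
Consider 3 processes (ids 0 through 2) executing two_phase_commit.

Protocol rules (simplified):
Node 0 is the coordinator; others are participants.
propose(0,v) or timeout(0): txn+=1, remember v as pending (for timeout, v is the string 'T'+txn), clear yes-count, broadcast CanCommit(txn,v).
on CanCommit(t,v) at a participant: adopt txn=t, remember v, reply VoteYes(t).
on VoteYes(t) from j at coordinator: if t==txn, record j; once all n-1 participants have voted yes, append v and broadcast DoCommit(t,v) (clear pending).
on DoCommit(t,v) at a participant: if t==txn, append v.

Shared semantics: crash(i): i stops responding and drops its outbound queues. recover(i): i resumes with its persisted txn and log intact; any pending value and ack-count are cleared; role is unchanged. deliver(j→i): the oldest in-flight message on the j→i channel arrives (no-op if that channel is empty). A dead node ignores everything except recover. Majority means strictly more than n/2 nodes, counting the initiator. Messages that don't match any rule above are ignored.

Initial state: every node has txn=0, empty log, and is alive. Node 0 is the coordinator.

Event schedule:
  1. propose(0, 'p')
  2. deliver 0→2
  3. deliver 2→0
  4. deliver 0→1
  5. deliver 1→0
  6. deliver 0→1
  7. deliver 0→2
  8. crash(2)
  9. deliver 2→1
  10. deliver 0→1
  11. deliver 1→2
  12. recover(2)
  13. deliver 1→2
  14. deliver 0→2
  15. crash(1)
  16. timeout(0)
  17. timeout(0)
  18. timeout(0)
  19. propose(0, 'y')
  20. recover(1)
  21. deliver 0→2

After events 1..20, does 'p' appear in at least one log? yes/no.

e1 propose(0,'p'): 0[coor,t=1,-]
e2 deliver 0→2: 2[part,t=1,-]
e3 deliver 2→0: ·
e4 deliver 0→1: 1[part,t=1,-]
e5 deliver 1→0: 0[coor,t=1,p]
e6 deliver 0→1: 1[part,t=1,p]
e7 deliver 0→2: 2[part,t=1,p]
e8 crash(2): 2[✗part,t=1,p]
e9 deliver 2→1: ·
e10 deliver 0→1: ·
e11 deliver 1→2: ·
e12 recover(2): 2[part,t=1,p]
e13 deliver 1→2: ·
e14 deliver 0→2: ·
e15 crash(1): 1[✗part,t=1,p]
e16 timeout(0): 0[coor,t=2,p]
e17 timeout(0): 0[coor,t=3,p]
e18 timeout(0): 0[coor,t=4,p]
e19 propose(0,'y'): 0[coor,t=5,p]
e20 recover(1): 1[part,t=1,p]

yes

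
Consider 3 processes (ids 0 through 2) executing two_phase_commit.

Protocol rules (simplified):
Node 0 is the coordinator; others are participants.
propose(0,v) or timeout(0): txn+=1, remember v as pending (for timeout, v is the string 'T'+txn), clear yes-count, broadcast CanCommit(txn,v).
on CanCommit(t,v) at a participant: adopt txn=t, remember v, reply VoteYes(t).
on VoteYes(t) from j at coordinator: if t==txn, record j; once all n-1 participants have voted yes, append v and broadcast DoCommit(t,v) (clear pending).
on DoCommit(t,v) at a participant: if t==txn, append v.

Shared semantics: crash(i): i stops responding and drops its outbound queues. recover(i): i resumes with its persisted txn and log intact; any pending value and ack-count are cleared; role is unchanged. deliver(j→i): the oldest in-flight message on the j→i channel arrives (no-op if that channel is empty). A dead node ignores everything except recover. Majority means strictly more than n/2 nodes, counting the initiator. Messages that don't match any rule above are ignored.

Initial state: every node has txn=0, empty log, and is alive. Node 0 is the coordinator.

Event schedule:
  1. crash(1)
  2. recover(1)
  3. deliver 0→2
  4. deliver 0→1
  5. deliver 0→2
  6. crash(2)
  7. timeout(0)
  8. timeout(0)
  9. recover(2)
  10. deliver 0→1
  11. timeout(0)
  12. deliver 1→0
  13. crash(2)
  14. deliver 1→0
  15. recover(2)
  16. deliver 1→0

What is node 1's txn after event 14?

1

step 1 crash(1): 1={✗part,t=0,log=-}
step 2 recover(1): 1={part,t=0,log=-}
step 3 deliver 0→2: —
step 4 deliver 0→1: —
step 5 deliver 0→2: —
step 6 crash(2): 2={✗part,t=0,log=-}
step 7 timeout(0): 0={coor,t=1,log=-}
step 8 timeout(0): 0={coor,t=2,log=-}
step 9 recover(2): 2={part,t=0,log=-}
step 10 deliver 0→1: 1={part,t=1,log=-}
step 11 timeout(0): 0={coor,t=3,log=-}
step 12 deliver 1→0: —
step 13 crash(2): 2={✗part,t=0,log=-}
step 14 deliver 1→0: —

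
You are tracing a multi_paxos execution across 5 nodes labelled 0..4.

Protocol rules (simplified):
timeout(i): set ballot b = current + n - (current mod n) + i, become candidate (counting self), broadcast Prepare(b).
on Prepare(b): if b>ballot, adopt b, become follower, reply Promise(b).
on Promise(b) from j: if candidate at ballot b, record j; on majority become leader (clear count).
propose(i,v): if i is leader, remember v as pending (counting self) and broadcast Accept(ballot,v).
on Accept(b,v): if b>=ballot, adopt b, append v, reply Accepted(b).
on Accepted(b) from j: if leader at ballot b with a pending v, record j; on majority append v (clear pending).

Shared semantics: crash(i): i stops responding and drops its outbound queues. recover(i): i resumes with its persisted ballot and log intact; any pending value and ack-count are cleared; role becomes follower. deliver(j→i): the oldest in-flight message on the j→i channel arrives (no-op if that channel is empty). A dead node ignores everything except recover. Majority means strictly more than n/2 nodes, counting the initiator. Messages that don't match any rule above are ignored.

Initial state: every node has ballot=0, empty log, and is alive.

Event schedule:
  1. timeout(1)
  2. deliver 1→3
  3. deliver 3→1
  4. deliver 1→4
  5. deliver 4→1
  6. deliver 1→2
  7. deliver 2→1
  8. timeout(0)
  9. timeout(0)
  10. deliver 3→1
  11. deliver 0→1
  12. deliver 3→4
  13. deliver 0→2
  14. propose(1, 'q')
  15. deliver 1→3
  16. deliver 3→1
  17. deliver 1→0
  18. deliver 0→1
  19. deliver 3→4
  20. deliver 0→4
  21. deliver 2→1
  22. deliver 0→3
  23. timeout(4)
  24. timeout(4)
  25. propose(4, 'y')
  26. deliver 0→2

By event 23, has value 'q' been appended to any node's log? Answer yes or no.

after 1 — timeout(1): n1:cand/b6/[-]
after 2 — deliver 1→3: n3:foll/b6/[-]
after 3 — deliver 3→1: ·
after 4 — deliver 1→4: n4:foll/b6/[-]
after 5 — deliver 4→1: n1:lead/b6/[-]
after 6 — deliver 1→2: n2:foll/b6/[-]
after 7 — deliver 2→1: ·
after 8 — timeout(0): n0:cand/b5/[-]
after 9 — timeout(0): n0:cand/b10/[-]
after 10 — deliver 3→1: ·
after 11 — deliver 0→1: ·
after 12 — deliver 3→4: ·
after 13 — deliver 0→2: ·
after 14 — propose(1,'q'): ·
after 15 — deliver 1→3: n3:foll/b6/[q]
after 16 — deliver 3→1: ·
after 17 — deliver 1→0: ·
after 18 — deliver 0→1: n1:foll/b10/[-]
after 19 — deliver 3→4: ·
after 20 — deliver 0→4: ·
after 21 — deliver 2→1: ·
after 22 — deliver 0→3: ·
after 23 — timeout(4): n4:cand/b14/[-]

yes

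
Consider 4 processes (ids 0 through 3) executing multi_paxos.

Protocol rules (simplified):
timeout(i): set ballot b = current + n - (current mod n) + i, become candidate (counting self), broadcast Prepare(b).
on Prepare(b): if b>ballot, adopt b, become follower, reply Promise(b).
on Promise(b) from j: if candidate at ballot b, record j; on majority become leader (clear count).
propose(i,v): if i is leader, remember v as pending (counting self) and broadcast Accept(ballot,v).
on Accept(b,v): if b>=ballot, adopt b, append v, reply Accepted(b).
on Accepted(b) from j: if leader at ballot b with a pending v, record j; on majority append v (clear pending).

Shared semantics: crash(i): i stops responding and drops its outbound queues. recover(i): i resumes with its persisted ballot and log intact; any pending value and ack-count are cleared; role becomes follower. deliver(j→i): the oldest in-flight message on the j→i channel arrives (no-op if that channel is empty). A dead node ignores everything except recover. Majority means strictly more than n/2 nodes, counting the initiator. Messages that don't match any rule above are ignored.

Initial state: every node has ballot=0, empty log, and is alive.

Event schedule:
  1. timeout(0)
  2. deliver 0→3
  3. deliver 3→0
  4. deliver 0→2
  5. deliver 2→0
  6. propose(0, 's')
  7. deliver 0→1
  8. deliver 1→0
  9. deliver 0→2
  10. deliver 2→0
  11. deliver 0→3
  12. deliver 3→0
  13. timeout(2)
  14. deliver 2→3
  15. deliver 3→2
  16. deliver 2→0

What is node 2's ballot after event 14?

10

e1 timeout(0): 0[cand,b=4,-]
e2 deliver 0→3: 3[foll,b=4,-]
e3 deliver 3→0: ·
e4 deliver 0→2: 2[foll,b=4,-]
e5 deliver 2→0: 0[lead,b=4,-]
e6 propose(0,'s'): ·
e7 deliver 0→1: 1[foll,b=4,-]
e8 deliver 1→0: ·
e9 deliver 0→2: 2[foll,b=4,s]
e10 deliver 2→0: ·
e11 deliver 0→3: 3[foll,b=4,s]
e12 deliver 3→0: 0[lead,b=4,s]
e13 timeout(2): 2[cand,b=10,s]
e14 deliver 2→3: 3[foll,b=10,s]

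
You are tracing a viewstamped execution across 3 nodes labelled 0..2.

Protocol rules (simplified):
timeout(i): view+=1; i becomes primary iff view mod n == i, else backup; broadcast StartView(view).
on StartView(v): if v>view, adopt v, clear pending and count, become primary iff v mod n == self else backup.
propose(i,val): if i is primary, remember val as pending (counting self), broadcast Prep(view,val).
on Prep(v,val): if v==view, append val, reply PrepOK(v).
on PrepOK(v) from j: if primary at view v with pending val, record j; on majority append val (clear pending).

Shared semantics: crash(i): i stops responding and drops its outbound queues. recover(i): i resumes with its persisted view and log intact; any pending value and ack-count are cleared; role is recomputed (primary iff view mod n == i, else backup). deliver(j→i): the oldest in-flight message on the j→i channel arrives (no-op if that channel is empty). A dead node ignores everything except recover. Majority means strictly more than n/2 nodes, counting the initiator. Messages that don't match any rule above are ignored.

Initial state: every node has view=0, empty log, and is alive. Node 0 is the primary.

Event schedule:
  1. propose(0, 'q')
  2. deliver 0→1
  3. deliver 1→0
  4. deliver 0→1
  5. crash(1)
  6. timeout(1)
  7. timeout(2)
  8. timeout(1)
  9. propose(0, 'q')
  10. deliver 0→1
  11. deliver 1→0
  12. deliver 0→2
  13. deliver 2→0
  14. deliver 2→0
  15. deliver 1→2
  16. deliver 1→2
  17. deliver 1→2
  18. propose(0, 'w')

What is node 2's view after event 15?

after 1 — propose(0,'q'): ·
after 2 — deliver 0→1: n1:back/v0/[q]
after 3 — deliver 1→0: n0:prim/v0/[q]
after 4 — deliver 0→1: ·
after 5 — crash(1): n1:✗back/v0/[q]
after 6 — timeout(1): ·
after 7 — timeout(2): n2:back/v1/[-]
after 8 — timeout(1): ·
after 9 — propose(0,'q'): ·
after 10 — deliver 0→1: ·
after 11 — deliver 1→0: ·
after 12 — deliver 0→2: ·
after 13 — deliver 2→0: n0:back/v1/[q]
after 14 — deliver 2→0: ·
after 15 — deliver 1→2: ·

1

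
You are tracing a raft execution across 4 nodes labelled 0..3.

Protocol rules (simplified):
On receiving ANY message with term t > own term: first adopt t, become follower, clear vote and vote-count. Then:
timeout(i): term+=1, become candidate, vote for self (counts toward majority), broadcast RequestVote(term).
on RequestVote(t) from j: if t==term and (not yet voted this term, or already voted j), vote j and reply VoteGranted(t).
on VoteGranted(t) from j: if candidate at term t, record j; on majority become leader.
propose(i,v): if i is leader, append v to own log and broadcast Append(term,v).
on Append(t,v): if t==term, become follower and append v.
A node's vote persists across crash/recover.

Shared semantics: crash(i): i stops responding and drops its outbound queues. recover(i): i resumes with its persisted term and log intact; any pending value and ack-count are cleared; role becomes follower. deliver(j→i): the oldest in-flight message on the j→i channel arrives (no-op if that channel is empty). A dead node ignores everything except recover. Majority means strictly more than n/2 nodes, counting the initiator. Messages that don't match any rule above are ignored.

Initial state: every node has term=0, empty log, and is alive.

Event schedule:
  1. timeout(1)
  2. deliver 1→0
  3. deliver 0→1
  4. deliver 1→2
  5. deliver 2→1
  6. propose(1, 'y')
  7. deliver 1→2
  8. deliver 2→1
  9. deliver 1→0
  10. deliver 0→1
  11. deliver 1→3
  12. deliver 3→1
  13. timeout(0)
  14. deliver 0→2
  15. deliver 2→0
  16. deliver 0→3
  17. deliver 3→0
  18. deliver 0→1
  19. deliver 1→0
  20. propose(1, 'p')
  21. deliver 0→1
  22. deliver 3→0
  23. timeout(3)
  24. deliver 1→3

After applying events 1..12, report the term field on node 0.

1

after 1 — timeout(1): n1:cand/t1/[-]
after 2 — deliver 1→0: n0:foll/t1/[-]
after 3 — deliver 0→1: ·
after 4 — deliver 1→2: n2:foll/t1/[-]
after 5 — deliver 2→1: n1:lead/t1/[-]
after 6 — propose(1,'y'): n1:lead/t1/[y]
after 7 — deliver 1→2: n2:foll/t1/[y]
after 8 — deliver 2→1: ·
after 9 — deliver 1→0: n0:foll/t1/[y]
after 10 — deliver 0→1: ·
after 11 — deliver 1→3: n3:foll/t1/[-]
after 12 — deliver 3→1: ·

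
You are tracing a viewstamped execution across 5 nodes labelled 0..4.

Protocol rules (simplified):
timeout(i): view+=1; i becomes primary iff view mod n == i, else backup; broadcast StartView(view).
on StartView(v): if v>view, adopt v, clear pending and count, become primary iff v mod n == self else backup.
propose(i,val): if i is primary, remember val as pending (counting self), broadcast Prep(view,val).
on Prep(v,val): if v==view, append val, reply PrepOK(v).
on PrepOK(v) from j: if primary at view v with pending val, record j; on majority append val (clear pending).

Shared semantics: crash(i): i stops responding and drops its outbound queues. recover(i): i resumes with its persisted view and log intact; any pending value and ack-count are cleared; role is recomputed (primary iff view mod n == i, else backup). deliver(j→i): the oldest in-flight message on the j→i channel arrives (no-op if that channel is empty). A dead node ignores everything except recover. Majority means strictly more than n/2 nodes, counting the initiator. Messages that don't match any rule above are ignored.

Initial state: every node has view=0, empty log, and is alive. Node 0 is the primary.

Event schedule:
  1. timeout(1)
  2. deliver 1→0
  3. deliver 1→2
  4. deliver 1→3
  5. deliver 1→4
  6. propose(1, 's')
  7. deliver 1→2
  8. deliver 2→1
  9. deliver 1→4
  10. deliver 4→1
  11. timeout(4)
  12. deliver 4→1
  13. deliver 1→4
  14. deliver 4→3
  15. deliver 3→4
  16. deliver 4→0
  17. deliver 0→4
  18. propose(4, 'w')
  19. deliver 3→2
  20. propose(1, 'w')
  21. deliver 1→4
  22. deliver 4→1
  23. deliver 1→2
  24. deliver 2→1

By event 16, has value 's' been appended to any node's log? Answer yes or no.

[1] timeout(1) → N1(prim v1 [-])
[2] deliver 1→0 → N0(back v1 [-])
[3] deliver 1→2 → N2(back v1 [-])
[4] deliver 1→3 → N3(back v1 [-])
[5] deliver 1→4 → N4(back v1 [-])
[6] propose(1,'s') → ∅
[7] deliver 1→2 → N2(back v1 [s])
[8] deliver 2→1 → ∅
[9] deliver 1→4 → N4(back v1 [s])
[10] deliver 4→1 → N1(prim v1 [s])
[11] timeout(4) → N4(back v2 [s])
[12] deliver 4→1 → N1(back v2 [s])
[13] deliver 1→4 → ∅
[14] deliver 4→3 → N3(back v2 [-])
[15] deliver 3→4 → ∅
[16] deliver 4→0 → N0(back v2 [-])

yes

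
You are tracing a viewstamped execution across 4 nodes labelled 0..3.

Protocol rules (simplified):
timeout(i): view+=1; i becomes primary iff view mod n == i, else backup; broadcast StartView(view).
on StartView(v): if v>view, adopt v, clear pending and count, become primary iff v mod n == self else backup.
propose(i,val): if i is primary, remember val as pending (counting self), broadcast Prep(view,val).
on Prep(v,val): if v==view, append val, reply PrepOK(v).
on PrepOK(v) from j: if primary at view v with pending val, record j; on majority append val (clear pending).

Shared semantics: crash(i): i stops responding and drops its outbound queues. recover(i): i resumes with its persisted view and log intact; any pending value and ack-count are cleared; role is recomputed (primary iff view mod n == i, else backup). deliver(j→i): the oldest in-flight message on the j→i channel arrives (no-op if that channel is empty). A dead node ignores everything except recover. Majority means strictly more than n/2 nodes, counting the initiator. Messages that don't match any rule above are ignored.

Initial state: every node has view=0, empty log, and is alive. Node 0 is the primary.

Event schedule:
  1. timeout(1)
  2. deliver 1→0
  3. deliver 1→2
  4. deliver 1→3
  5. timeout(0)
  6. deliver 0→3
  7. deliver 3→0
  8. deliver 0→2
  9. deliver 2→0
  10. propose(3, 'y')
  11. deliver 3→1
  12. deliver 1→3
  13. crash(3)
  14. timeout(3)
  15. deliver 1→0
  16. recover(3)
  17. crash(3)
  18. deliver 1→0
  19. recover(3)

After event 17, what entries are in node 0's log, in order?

empty

1. timeout(1):  <1:prim v1 ->
2. deliver 1→0:  <0:back v1 ->
3. deliver 1→2:  <2:back v1 ->
4. deliver 1→3:  <3:back v1 ->
5. timeout(0):  <0:back v2 ->
6. deliver 0→3:  <3:back v2 ->
7. deliver 3→0:  nop
8. deliver 0→2:  <2:prim v2 ->
9. deliver 2→0:  nop
10. propose(3,'y'):  nop
11. deliver 3→1:  nop
12. deliver 1→3:  nop
13. crash(3):  <3:✗back v2 ->
14. timeout(3):  nop
15. deliver 1→0:  nop
16. recover(3):  <3:back v2 ->
17. crash(3):  <3:✗back v2 ->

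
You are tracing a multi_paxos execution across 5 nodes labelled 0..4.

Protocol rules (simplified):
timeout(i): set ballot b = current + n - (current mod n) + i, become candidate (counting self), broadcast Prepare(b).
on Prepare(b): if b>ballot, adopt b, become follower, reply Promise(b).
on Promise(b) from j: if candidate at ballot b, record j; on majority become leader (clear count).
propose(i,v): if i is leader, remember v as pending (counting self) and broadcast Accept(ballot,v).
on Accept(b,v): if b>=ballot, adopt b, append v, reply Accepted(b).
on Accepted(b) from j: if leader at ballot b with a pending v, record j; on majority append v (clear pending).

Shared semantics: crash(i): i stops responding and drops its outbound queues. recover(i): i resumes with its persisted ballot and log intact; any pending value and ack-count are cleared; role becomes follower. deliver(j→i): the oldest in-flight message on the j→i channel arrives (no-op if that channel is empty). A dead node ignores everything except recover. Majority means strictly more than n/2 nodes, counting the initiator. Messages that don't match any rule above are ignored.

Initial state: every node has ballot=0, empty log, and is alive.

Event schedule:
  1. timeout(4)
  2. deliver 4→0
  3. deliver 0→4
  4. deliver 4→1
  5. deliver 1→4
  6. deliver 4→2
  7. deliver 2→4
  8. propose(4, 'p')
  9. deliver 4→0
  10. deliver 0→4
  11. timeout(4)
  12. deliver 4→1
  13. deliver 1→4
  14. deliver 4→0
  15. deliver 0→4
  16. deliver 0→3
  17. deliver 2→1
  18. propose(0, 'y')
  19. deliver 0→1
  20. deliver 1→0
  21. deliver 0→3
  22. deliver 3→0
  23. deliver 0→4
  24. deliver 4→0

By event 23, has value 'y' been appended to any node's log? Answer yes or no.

no

[1] timeout(4) → N4(cand b9 [-])
[2] deliver 4→0 → N0(foll b9 [-])
[3] deliver 0→4 → ∅
[4] deliver 4→1 → N1(foll b9 [-])
[5] deliver 1→4 → N4(lead b9 [-])
[6] deliver 4→2 → N2(foll b9 [-])
[7] deliver 2→4 → ∅
[8] propose(4,'p') → ∅
[9] deliver 4→0 → N0(foll b9 [p])
[10] deliver 0→4 → ∅
[11] timeout(4) → N4(cand b14 [-])
[12] deliver 4→1 → N1(foll b9 [p])
[13] deliver 1→4 → ∅
[14] deliver 4→0 → N0(foll b14 [p])
[15] deliver 0→4 → ∅
[16] deliver 0→3 → ∅
[17] deliver 2→1 → ∅
[18] propose(0,'y') → ∅
[19] deliver 0→1 → ∅
[20] deliver 1→0 → ∅
[21] deliver 0→3 → ∅
[22] deliver 3→0 → ∅
[23] deliver 0→4 → ∅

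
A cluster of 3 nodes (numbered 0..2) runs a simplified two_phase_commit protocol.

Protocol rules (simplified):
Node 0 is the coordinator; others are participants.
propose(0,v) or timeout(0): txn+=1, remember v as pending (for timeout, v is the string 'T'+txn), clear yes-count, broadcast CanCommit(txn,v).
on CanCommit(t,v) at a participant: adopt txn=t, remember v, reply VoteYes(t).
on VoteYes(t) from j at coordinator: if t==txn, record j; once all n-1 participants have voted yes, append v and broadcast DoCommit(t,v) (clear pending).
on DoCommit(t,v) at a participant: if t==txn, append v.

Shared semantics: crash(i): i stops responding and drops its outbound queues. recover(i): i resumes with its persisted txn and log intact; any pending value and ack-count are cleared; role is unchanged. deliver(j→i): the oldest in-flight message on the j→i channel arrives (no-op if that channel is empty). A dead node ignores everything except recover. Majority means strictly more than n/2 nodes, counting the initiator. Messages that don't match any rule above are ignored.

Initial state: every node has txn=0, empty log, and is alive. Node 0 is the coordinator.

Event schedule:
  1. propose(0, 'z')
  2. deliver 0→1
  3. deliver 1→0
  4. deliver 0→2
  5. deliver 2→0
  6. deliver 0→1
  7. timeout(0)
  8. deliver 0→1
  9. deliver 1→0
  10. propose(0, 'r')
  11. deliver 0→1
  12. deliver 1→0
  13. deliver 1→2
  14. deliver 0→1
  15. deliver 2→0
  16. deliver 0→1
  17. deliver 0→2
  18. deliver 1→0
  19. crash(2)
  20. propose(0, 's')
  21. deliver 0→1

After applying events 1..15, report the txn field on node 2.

1

step 1 propose(0,'z'): 0={coor,t=1,log=-}
step 2 deliver 0→1: 1={part,t=1,log=-}
step 3 deliver 1→0: —
step 4 deliver 0→2: 2={part,t=1,log=-}
step 5 deliver 2→0: 0={coor,t=1,log=z}
step 6 deliver 0→1: 1={part,t=1,log=z}
step 7 timeout(0): 0={coor,t=2,log=z}
step 8 deliver 0→1: 1={part,t=2,log=z}
step 9 deliver 1→0: —
step 10 propose(0,'r'): 0={coor,t=3,log=z}
step 11 deliver 0→1: 1={part,t=3,log=z}
step 12 deliver 1→0: —
step 13 deliver 1→2: —
step 14 deliver 0→1: —
step 15 deliver 2→0: —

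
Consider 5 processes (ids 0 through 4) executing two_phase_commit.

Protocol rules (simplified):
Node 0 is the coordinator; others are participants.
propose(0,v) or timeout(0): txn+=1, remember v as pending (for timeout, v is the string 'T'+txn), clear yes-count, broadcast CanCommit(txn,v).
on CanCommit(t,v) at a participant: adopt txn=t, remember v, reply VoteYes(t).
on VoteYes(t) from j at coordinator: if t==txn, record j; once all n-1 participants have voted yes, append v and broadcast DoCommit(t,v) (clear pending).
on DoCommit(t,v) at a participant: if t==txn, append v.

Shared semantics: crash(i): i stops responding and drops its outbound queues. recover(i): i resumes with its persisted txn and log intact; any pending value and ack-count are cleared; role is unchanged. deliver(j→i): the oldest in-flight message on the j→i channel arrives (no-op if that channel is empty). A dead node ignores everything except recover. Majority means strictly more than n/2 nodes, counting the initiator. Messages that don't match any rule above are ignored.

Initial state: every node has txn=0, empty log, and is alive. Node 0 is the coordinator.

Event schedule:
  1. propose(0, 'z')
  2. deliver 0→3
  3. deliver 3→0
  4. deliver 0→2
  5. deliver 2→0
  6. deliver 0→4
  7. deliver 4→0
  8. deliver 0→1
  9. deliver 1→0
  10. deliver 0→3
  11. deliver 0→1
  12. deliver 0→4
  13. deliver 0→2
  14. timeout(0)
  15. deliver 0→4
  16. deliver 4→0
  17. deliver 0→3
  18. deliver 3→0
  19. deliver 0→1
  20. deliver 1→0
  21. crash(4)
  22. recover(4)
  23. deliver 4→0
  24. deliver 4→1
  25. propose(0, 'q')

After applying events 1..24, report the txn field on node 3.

2

[1] propose(0,'z') → N0(coor t1 [-])
[2] deliver 0→3 → N3(part t1 [-])
[3] deliver 3→0 → ∅
[4] deliver 0→2 → N2(part t1 [-])
[5] deliver 2→0 → ∅
[6] deliver 0→4 → N4(part t1 [-])
[7] deliver 4→0 → ∅
[8] deliver 0→1 → N1(part t1 [-])
[9] deliver 1→0 → N0(coor t1 [z])
[10] deliver 0→3 → N3(part t1 [z])
[11] deliver 0→1 → N1(part t1 [z])
[12] deliver 0→4 → N4(part t1 [z])
[13] deliver 0→2 → N2(part t1 [z])
[14] timeout(0) → N0(coor t2 [z])
[15] deliver 0→4 → N4(part t2 [z])
[16] deliver 4→0 → ∅
[17] deliver 0→3 → N3(part t2 [z])
[18] deliver 3→0 → ∅
[19] deliver 0→1 → N1(part t2 [z])
[20] deliver 1→0 → ∅
[21] crash(4) → N4(✗part t2 [z])
[22] recover(4) → N4(part t2 [z])
[23] deliver 4→0 → ∅
[24] deliver 4→1 → ∅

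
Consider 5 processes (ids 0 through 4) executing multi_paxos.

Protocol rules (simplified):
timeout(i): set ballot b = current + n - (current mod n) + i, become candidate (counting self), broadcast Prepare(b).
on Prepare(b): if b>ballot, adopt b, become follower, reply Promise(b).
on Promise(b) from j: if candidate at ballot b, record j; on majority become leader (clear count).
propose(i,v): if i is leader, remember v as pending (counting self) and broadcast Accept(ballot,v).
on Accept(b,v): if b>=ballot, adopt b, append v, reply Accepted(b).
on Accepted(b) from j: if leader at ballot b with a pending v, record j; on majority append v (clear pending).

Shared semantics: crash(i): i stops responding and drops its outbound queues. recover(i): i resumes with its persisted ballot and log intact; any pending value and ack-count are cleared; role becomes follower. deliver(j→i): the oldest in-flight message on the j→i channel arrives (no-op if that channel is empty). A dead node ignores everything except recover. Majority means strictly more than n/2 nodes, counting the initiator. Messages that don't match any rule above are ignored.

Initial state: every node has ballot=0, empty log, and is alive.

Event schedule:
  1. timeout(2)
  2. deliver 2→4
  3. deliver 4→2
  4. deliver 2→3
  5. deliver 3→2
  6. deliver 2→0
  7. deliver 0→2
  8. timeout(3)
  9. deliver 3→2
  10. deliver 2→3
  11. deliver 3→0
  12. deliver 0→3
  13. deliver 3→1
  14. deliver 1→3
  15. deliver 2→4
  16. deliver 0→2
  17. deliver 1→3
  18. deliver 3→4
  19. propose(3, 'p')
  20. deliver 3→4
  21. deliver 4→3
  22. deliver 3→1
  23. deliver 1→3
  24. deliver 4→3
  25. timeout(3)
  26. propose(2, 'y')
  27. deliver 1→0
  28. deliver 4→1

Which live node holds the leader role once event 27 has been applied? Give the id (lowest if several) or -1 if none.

-1

e1 timeout(2): 2[cand,b=7,-]
e2 deliver 2→4: 4[foll,b=7,-]
e3 deliver 4→2: ·
e4 deliver 2→3: 3[foll,b=7,-]
e5 deliver 3→2: 2[lead,b=7,-]
e6 deliver 2→0: 0[foll,b=7,-]
e7 deliver 0→2: ·
e8 timeout(3): 3[cand,b=13,-]
e9 deliver 3→2: 2[foll,b=13,-]
e10 deliver 2→3: ·
e11 deliver 3→0: 0[foll,b=13,-]
e12 deliver 0→3: 3[lead,b=13,-]
e13 deliver 3→1: 1[foll,b=13,-]
e14 deliver 1→3: ·
e15 deliver 2→4: ·
e16 deliver 0→2: ·
e17 deliver 1→3: ·
e18 deliver 3→4: 4[foll,b=13,-]
e19 propose(3,'p'): ·
e20 deliver 3→4: 4[foll,b=13,p]
e21 deliver 4→3: ·
e22 deliver 3→1: 1[foll,b=13,p]
e23 deliver 1→3: ·
e24 deliver 4→3: 3[lead,b=13,p]
e25 timeout(3): 3[cand,b=18,p]
e26 propose(2,'y'): ·
e27 deliver 1→0: ·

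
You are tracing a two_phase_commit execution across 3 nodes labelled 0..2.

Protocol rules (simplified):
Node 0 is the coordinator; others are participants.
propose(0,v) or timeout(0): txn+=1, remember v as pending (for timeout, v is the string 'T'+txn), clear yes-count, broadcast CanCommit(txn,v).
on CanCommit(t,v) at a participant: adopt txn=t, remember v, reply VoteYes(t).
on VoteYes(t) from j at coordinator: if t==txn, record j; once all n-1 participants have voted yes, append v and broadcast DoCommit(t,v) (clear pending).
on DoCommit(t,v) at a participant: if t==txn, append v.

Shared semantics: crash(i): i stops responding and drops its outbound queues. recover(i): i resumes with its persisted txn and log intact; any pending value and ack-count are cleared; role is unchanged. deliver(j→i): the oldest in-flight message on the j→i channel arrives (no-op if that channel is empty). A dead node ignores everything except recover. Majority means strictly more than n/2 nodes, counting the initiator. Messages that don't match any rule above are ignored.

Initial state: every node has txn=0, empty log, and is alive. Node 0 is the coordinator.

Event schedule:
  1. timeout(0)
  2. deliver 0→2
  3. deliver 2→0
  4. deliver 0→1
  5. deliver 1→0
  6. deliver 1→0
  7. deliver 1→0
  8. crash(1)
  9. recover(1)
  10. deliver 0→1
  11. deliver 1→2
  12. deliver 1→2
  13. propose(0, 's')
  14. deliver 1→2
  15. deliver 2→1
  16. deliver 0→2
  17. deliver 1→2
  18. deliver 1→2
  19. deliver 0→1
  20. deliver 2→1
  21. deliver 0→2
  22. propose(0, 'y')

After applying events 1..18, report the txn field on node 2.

1

step 1 timeout(0): 0={coor,t=1,log=-}
step 2 deliver 0→2: 2={part,t=1,log=-}
step 3 deliver 2→0: —
step 4 deliver 0→1: 1={part,t=1,log=-}
step 5 deliver 1→0: 0={coor,t=1,log=T1}
step 6 deliver 1→0: —
step 7 deliver 1→0: —
step 8 crash(1): 1={✗part,t=1,log=-}
step 9 recover(1): 1={part,t=1,log=-}
step 10 deliver 0→1: 1={part,t=1,log=T1}
step 11 deliver 1→2: —
step 12 deliver 1→2: —
step 13 propose(0,'s'): 0={coor,t=2,log=T1}
step 14 deliver 1→2: —
step 15 deliver 2→1: —
step 16 deliver 0→2: 2={part,t=1,log=T1}
step 17 deliver 1→2: —
step 18 deliver 1→2: —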